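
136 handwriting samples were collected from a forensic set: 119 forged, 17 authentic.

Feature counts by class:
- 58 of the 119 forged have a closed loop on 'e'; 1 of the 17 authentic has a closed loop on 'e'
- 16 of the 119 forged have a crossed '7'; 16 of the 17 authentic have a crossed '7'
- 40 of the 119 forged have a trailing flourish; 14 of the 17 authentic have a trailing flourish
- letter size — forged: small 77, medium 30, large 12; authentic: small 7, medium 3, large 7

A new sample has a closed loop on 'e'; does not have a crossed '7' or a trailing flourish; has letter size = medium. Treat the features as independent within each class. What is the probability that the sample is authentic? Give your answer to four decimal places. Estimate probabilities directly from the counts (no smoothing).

0.0002

forged: (119/136) × (58/119) × (103/119) × (79/119) × (30/119) ≈ 0.061778
authentic: (17/136) × (1/17) × (1/17) × (3/17) × (3/17) ≈ 0.0000134697
P(authentic | x) = 0.0000134697 / 0.0617914697 ≈ 0.0002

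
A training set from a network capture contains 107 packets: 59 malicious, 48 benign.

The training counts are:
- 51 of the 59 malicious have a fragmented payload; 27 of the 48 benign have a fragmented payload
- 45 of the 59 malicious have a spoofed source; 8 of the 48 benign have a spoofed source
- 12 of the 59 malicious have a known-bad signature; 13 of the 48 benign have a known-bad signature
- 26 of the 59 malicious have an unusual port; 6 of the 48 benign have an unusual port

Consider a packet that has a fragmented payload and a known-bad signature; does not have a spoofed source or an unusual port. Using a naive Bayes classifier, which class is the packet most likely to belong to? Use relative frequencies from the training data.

benign

malicious: (59/107) × (51/59) × (14/59) × (12/59) × (33/59) ≈ 0.0128663
benign: (48/107) × (27/48) × (40/48) × (13/48) × (42/48) ≈ 0.0498321
Highest score → benign.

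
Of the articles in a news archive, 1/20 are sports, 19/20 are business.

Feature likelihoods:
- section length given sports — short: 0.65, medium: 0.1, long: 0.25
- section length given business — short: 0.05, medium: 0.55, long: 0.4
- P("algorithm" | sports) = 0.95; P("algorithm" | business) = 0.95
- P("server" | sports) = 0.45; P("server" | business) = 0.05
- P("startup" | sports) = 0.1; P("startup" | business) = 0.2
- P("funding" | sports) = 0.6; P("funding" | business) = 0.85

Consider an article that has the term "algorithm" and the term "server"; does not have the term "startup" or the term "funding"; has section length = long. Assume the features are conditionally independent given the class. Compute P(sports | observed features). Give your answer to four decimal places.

sports: 0.05 × 0.25 × 0.95 × 0.45 × (1−0.1) × (1−0.6) = 0.00192375
business: 0.95 × 0.4 × 0.95 × 0.05 × (1−0.2) × (1−0.85) = 0.002166
P(sports | x) = 0.00192375 / 0.00408975 ≈ 0.4704

0.4704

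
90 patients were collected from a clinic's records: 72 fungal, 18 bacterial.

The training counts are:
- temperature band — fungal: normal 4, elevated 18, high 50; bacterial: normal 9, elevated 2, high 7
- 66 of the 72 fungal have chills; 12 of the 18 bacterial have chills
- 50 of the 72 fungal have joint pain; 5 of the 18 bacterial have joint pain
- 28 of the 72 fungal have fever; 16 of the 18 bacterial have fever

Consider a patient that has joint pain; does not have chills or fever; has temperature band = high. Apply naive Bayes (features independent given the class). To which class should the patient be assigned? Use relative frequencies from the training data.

fungal: (72/90) × (50/72) × (6/72) × (50/72) × (44/72) ≈ 0.0196473
bacterial: (18/90) × (7/18) × (6/18) × (5/18) × (2/18) ≈ 0.000800183
Highest score → fungal.

fungal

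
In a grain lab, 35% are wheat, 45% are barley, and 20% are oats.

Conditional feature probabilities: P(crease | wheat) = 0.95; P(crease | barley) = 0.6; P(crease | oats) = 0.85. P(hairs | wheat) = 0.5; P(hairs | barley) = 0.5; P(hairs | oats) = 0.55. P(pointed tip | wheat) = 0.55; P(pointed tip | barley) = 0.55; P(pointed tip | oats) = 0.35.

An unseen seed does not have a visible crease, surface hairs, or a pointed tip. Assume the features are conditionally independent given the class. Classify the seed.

barley

wheat: 0.35 × (1−0.95) × (1−0.5) × (1−0.55) = 0.0039375
barley: 0.45 × (1−0.6) × (1−0.5) × (1−0.55) = 0.0405
oats: 0.2 × (1−0.85) × (1−0.55) × (1−0.35) = 0.008775
Highest score → barley.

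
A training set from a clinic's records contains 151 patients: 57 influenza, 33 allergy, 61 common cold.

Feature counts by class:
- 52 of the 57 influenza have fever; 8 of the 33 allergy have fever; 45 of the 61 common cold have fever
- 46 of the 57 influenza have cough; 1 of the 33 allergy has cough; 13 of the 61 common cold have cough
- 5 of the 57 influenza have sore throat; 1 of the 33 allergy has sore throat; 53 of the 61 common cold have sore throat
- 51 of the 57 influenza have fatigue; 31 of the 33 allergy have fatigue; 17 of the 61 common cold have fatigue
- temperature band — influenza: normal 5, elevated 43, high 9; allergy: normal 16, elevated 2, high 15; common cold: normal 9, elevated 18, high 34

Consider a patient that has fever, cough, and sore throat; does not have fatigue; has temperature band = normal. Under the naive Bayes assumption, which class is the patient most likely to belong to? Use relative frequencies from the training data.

common cold

influenza: (57/151) × (52/57) × (46/57) × (5/57) × (6/57) × (5/57) ≈ 0.0002251
allergy: (33/151) × (8/33) × (1/33) × (1/33) × (2/33) × (16/33) ≈ 0.00000142958
common cold: (61/151) × (45/61) × (13/61) × (53/61) × (44/61) × (9/61) ≈ 0.0058726
Highest score → common cold.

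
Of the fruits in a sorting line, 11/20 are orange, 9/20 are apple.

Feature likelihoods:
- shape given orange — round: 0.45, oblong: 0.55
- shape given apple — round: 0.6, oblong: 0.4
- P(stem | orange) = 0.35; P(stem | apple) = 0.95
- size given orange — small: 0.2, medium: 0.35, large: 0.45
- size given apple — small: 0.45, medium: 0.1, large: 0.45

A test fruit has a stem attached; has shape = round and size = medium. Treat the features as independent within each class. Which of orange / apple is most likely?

orange: 0.55 × 0.45 × 0.35 × 0.35 = 0.03031875
apple: 0.45 × 0.6 × 0.95 × 0.1 = 0.02565
Highest score → orange.

orange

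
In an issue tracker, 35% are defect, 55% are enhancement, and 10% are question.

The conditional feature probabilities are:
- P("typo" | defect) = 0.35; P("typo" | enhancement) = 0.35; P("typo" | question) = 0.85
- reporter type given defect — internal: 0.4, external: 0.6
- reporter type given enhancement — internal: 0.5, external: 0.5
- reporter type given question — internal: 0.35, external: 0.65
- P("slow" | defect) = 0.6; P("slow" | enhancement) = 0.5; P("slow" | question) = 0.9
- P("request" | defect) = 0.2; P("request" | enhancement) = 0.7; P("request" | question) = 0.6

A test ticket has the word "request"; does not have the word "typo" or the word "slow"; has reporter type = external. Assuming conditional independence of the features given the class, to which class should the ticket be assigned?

defect: 0.35 × (1−0.35) × 0.6 × (1−0.6) × 0.2 = 0.01092
enhancement: 0.55 × (1−0.35) × 0.5 × (1−0.5) × 0.7 = 0.0625625
question: 0.1 × (1−0.85) × 0.65 × (1−0.9) × 0.6 = 0.000585
Highest score → enhancement.

enhancement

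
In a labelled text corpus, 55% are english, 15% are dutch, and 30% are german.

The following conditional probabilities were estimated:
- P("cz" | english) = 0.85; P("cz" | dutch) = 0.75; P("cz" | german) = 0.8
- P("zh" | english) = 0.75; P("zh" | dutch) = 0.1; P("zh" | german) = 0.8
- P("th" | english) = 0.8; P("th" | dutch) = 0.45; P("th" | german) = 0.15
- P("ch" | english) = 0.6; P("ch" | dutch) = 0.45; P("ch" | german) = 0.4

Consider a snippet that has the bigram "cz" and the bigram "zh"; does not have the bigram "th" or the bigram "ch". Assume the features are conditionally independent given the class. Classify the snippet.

german

english: 0.55 × 0.85 × 0.75 × (1−0.8) × (1−0.6) = 0.02805
dutch: 0.15 × 0.75 × 0.1 × (1−0.45) × (1−0.45) = 0.003403125
german: 0.3 × 0.8 × 0.8 × (1−0.15) × (1−0.4) = 0.09792
Highest score → german.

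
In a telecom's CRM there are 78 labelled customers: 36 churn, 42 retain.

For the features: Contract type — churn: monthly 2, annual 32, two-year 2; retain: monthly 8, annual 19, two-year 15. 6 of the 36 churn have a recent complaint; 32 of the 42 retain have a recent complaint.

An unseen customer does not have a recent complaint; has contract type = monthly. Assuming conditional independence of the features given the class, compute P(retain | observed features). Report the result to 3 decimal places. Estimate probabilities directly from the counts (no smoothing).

churn: (36/78) × (2/36) × (30/36) ≈ 0.0213675
retain: (42/78) × (8/42) × (10/42) ≈ 0.02442
P(retain | x) = 0.02442 / 0.0457875 ≈ 0.533

0.533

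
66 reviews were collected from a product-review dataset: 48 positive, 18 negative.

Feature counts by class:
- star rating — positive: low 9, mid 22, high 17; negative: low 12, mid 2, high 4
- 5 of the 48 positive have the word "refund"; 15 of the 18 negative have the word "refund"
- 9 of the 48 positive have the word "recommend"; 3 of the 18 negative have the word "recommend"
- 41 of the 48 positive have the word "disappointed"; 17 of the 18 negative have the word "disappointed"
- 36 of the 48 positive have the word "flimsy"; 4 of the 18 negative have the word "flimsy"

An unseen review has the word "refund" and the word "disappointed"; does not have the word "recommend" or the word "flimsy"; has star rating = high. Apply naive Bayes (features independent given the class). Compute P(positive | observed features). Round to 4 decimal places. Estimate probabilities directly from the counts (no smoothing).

0.1309

positive: (48/66) × (17/48) × (5/48) × (39/48) × (41/48) × (12/48) ≈ 0.00465522
negative: (18/66) × (4/18) × (15/18) × (15/18) × (17/18) × (14/18) ≈ 0.0309162
P(positive | x) = 0.00465522 / 0.03557142 ≈ 0.1309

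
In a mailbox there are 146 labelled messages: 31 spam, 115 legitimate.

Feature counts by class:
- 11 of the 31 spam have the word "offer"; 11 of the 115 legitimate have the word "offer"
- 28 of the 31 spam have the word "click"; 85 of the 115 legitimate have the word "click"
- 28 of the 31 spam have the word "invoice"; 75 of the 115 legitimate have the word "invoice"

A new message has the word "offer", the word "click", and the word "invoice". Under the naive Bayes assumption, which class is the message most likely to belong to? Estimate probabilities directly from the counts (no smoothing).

spam: (31/146) × (11/31) × (28/31) × (28/31) ≈ 0.0614657
legitimate: (115/146) × (11/115) × (85/115) × (75/115) ≈ 0.0363182
Highest score → spam.

spam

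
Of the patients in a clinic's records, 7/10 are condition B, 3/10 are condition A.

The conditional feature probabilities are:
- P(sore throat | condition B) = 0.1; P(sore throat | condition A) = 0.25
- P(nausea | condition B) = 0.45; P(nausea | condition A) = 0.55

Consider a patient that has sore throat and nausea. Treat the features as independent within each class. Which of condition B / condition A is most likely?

condition A

condition B: 0.7 × 0.1 × 0.45 = 0.0315
condition A: 0.3 × 0.25 × 0.55 = 0.04125
Highest score → condition A.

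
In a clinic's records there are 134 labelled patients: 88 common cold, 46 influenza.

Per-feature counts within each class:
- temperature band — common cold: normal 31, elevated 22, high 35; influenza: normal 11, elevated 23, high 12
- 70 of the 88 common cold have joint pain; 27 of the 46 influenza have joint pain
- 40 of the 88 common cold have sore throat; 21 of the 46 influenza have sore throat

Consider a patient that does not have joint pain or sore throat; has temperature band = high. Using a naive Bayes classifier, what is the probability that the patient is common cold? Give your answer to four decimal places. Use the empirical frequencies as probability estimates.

common cold: (88/134) × (35/88) × (18/88) × (48/88) ≈ 0.0291415
influenza: (46/134) × (12/46) × (19/46) × (25/46) ≈ 0.0201027
P(common cold | x) = 0.0291415 / 0.0492442 ≈ 0.5918

0.5918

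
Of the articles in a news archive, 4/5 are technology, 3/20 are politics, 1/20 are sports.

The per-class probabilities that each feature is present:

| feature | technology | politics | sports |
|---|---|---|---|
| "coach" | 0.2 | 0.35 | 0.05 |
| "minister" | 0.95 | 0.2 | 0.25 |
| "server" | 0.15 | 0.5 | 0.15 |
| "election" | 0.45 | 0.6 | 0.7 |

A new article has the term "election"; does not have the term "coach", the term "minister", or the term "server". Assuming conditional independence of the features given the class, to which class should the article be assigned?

politics

technology: 0.8 × (1−0.2) × (1−0.95) × (1−0.15) × 0.45 = 0.01224
politics: 0.15 × (1−0.35) × (1−0.2) × (1−0.5) × 0.6 = 0.0234
sports: 0.05 × (1−0.05) × (1−0.25) × (1−0.15) × 0.7 = 0.021196875
Highest score → politics.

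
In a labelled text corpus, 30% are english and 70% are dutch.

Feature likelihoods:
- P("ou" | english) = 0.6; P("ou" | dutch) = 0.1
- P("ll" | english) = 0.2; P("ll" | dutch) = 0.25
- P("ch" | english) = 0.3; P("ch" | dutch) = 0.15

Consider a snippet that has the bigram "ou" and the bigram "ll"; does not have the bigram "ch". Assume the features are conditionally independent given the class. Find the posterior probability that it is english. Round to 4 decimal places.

english: 0.3 × 0.6 × 0.2 × (1−0.3) = 0.0252
dutch: 0.7 × 0.1 × 0.25 × (1−0.15) = 0.014875
P(english | x) = 0.0252 / 0.040075 ≈ 0.6288

0.6288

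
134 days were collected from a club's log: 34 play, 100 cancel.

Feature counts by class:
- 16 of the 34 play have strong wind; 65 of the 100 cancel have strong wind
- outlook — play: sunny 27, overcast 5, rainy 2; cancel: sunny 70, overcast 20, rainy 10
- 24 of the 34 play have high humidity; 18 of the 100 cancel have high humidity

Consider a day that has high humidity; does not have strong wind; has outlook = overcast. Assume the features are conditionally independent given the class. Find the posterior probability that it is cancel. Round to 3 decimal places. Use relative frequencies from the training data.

0.403

play: (34/134) × (18/34) × (5/34) × (24/34) ≈ 0.0139441
cancel: (100/134) × (35/100) × (20/100) × (18/100) ≈ 0.00940299
P(cancel | x) = 0.00940299 / 0.02334709 ≈ 0.403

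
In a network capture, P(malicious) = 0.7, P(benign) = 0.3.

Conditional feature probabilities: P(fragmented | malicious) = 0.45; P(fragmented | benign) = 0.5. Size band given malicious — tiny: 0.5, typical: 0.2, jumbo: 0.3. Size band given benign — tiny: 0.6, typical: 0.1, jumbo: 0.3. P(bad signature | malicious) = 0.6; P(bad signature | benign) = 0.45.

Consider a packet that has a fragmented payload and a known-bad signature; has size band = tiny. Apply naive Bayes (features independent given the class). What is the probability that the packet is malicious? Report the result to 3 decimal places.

0.700

malicious: 0.7 × 0.45 × 0.5 × 0.6 = 0.0945
benign: 0.3 × 0.5 × 0.6 × 0.45 = 0.0405
P(malicious | x) = 0.0945 / 0.135 ≈ 0.700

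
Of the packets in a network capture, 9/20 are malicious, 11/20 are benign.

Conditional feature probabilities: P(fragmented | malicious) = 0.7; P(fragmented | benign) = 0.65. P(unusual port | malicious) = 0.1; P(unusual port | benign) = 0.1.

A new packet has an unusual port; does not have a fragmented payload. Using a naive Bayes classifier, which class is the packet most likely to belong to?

benign

malicious: 0.45 × (1−0.7) × 0.1 = 0.0135
benign: 0.55 × (1−0.65) × 0.1 = 0.01925
Highest score → benign.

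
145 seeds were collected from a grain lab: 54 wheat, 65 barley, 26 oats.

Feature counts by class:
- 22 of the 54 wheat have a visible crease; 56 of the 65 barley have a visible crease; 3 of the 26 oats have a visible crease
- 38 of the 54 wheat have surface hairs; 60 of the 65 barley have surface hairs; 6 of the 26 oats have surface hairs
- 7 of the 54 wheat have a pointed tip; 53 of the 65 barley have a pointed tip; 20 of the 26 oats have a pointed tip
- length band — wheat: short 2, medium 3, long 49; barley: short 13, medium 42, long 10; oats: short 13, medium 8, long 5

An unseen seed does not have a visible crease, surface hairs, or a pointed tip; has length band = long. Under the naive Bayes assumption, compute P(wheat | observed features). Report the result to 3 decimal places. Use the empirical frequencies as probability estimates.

wheat: (54/145) × (32/54) × (16/54) × (47/54) × (49/54) ≈ 0.0516434
barley: (65/145) × (9/65) × (5/65) × (12/65) × (10/65) ≈ 0.000135608
oats: (26/145) × (23/26) × (20/26) × (6/26) × (5/26) ≈ 0.00541491
P(wheat | x) = 0.0516434 / 0.057193918 ≈ 0.903

0.903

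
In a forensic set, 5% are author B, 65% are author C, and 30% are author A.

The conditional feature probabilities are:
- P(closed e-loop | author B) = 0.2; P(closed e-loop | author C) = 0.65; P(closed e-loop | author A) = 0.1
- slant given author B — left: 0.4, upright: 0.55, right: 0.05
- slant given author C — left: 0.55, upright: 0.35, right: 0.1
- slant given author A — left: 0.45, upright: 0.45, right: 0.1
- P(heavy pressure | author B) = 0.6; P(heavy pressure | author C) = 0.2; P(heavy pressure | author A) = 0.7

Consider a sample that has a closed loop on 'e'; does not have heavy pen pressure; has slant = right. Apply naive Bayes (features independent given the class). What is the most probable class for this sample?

author B: 0.05 × 0.2 × 0.05 × (1−0.6) = 0.0002
author C: 0.65 × 0.65 × 0.1 × (1−0.2) = 0.0338
author A: 0.3 × 0.1 × 0.1 × (1−0.7) = 0.0009
Highest score → author C.

author C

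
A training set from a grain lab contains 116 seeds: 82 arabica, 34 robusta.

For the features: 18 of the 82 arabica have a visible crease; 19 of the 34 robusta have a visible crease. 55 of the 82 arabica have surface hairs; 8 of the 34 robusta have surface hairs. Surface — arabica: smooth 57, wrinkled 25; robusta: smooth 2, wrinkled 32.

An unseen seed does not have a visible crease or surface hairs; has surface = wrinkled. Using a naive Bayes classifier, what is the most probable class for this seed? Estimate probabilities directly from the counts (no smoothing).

robusta

arabica: (82/116) × (64/82) × (27/82) × (25/82) ≈ 0.0553858
robusta: (34/116) × (15/34) × (26/34) × (32/34) ≈ 0.0930677
Highest score → robusta.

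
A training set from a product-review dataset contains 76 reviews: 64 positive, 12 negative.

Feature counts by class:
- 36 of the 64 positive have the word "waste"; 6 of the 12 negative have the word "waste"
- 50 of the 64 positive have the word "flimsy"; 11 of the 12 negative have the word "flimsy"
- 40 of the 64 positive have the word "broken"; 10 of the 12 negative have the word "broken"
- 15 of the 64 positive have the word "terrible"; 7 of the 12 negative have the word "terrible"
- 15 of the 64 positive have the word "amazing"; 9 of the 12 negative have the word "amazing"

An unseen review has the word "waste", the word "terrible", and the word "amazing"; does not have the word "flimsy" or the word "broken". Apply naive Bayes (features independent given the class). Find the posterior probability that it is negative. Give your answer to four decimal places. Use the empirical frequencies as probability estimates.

positive: (64/76) × (36/64) × (14/64) × (24/64) × (15/64) × (15/64) ≈ 0.00213447
negative: (12/76) × (6/12) × (1/12) × (2/12) × (7/12) × (9/12) ≈ 0.000479715
P(negative | x) = 0.000479715 / 0.002614185 ≈ 0.1835

0.1835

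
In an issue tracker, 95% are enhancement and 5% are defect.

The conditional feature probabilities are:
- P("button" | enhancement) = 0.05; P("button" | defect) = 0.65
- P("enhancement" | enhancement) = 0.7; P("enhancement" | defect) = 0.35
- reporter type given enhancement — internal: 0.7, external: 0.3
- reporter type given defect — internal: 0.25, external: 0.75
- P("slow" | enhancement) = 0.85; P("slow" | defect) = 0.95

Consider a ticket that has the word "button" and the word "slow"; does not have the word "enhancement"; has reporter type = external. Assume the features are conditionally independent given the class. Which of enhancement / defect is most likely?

defect

enhancement: 0.95 × 0.05 × (1−0.7) × 0.3 × 0.85 = 0.00363375
defect: 0.05 × 0.65 × (1−0.35) × 0.75 × 0.95 = 0.0150515625
Highest score → defect.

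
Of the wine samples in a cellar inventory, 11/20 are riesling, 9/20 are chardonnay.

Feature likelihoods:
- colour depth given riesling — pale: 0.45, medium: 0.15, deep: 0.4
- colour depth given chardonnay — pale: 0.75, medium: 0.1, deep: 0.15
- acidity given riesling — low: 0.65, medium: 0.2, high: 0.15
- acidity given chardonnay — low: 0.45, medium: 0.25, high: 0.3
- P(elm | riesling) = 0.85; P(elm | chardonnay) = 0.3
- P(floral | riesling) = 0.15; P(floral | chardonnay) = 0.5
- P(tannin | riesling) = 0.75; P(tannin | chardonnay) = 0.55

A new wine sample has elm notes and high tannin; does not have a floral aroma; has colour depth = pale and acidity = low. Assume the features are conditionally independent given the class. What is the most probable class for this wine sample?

riesling

riesling: 0.55 × 0.45 × 0.65 × 0.85 × (1−0.15) × 0.75 = 0.087174140625
chardonnay: 0.45 × 0.75 × 0.45 × 0.3 × (1−0.5) × 0.55 = 0.0125296875
Highest score → riesling.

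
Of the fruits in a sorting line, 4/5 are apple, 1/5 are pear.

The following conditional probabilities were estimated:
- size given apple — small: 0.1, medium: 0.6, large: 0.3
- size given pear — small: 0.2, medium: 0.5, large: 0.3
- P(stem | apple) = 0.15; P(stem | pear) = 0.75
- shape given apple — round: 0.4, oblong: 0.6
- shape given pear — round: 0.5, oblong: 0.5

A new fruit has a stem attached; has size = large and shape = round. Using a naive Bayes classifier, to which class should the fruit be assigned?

apple: 0.8 × 0.3 × 0.15 × 0.4 = 0.0144
pear: 0.2 × 0.3 × 0.75 × 0.5 = 0.0225
Highest score → pear.

pear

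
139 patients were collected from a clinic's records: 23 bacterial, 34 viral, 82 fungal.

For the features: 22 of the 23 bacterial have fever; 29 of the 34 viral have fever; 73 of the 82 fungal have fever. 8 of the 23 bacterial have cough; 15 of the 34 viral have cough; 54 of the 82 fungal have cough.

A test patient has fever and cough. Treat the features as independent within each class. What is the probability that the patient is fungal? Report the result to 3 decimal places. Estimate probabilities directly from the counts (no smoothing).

bacterial: (23/139) × (22/23) × (8/23) ≈ 0.0550516
viral: (34/139) × (29/34) × (15/34) ≈ 0.092044
fungal: (82/139) × (73/82) × (54/82) ≈ 0.34585
P(fungal | x) = 0.34585 / 0.4929456 ≈ 0.702

0.702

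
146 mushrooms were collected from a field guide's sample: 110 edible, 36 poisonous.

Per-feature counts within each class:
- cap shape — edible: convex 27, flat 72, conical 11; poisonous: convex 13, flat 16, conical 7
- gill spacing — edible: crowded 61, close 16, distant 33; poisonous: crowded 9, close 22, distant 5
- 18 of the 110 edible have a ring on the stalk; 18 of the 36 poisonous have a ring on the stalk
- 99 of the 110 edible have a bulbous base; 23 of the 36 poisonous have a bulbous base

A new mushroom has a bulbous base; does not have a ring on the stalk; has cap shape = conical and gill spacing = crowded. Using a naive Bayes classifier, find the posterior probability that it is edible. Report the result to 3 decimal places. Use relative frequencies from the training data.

0.891

edible: (110/146) × (11/110) × (61/110) × (92/110) × (99/110) ≈ 0.0314496
poisonous: (36/146) × (7/36) × (9/36) × (18/36) × (23/36) ≈ 0.00382896
P(edible | x) = 0.0314496 / 0.03527856 ≈ 0.891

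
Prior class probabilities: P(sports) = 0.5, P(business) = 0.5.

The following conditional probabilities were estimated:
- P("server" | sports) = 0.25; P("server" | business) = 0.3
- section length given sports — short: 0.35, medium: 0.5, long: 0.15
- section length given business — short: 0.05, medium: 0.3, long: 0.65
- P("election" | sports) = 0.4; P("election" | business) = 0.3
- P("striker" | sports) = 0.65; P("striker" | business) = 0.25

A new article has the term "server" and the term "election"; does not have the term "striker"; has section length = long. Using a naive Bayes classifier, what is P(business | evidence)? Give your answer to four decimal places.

sports: 0.5 × 0.25 × 0.15 × 0.4 × (1−0.65) = 0.002625
business: 0.5 × 0.3 × 0.65 × 0.3 × (1−0.25) = 0.0219375
P(business | x) = 0.0219375 / 0.0245625 ≈ 0.8931

0.8931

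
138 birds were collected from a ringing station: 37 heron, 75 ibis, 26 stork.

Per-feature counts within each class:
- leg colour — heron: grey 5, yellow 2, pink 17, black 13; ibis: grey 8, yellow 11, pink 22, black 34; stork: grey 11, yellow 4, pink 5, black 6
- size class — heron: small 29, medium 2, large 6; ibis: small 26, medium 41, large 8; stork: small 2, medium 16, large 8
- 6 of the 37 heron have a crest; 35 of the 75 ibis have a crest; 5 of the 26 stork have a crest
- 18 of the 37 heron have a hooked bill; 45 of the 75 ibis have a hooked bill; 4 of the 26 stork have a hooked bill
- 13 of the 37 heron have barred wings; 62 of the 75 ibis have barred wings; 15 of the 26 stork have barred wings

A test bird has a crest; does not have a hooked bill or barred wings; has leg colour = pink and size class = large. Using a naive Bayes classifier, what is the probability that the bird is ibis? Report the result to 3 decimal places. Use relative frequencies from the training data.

heron: (37/138) × (17/37) × (6/37) × (6/37) × (19/37) × (24/37) ≈ 0.00107902
ibis: (75/138) × (22/75) × (8/75) × (35/75) × (30/75) × (13/75) ≈ 0.000550201
stork: (26/138) × (5/26) × (8/26) × (5/26) × (22/26) × (11/26) ≈ 0.00076749
P(ibis | x) = 0.000550201 / 0.002396711 ≈ 0.230

0.230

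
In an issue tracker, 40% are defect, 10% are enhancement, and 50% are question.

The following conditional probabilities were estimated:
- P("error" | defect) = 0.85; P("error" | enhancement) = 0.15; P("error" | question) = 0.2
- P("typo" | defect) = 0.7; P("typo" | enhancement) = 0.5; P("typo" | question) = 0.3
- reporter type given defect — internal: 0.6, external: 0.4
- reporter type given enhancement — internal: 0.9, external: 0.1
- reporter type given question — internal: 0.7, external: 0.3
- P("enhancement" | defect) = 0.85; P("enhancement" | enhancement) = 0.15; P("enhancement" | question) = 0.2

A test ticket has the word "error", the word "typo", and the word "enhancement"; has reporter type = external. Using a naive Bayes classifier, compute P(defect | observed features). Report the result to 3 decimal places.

0.977

defect: 0.4 × 0.85 × 0.7 × 0.4 × 0.85 = 0.08092
enhancement: 0.1 × 0.15 × 0.5 × 0.1 × 0.15 = 0.0001125
question: 0.5 × 0.2 × 0.3 × 0.3 × 0.2 = 0.0018
P(defect | x) = 0.08092 / 0.0828325 ≈ 0.977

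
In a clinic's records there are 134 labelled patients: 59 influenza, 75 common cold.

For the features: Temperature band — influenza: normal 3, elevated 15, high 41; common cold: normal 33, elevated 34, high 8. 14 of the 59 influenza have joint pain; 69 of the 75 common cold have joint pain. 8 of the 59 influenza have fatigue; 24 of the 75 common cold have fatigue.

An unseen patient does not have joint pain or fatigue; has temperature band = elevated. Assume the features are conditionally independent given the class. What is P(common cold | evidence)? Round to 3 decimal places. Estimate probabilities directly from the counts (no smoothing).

influenza: (59/134) × (15/59) × (45/59) × (51/59) ≈ 0.0738015
common cold: (75/134) × (34/75) × (6/75) × (51/75) ≈ 0.013803
P(common cold | x) = 0.013803 / 0.0876045 ≈ 0.158

0.158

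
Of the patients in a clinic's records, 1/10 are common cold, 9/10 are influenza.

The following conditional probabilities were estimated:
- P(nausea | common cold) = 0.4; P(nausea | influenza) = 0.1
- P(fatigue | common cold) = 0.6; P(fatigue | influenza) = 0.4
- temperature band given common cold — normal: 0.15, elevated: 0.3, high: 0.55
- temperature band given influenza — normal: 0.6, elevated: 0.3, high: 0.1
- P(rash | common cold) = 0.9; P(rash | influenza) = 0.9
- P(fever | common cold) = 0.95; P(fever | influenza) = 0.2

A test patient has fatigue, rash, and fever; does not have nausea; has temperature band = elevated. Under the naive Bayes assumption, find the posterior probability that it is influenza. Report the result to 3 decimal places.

0.655

common cold: 0.1 × (1−0.4) × 0.6 × 0.3 × 0.9 × 0.95 = 0.009234
influenza: 0.9 × (1−0.1) × 0.4 × 0.3 × 0.9 × 0.2 = 0.017496
P(influenza | x) = 0.017496 / 0.02673 ≈ 0.655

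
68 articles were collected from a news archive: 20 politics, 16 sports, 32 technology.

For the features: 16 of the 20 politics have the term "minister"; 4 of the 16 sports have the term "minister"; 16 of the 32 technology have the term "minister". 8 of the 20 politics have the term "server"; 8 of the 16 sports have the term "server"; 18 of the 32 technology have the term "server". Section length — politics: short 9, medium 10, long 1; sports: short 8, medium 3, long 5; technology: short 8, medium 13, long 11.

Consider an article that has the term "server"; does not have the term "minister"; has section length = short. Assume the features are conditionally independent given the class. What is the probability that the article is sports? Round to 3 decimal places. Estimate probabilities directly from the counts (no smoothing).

politics: (20/68) × (4/20) × (8/20) × (9/20) ≈ 0.0105882
sports: (16/68) × (12/16) × (8/16) × (8/16) ≈ 0.0441176
technology: (32/68) × (16/32) × (18/32) × (8/32) ≈ 0.0330882
P(sports | x) = 0.0441176 / 0.087794 ≈ 0.503

0.503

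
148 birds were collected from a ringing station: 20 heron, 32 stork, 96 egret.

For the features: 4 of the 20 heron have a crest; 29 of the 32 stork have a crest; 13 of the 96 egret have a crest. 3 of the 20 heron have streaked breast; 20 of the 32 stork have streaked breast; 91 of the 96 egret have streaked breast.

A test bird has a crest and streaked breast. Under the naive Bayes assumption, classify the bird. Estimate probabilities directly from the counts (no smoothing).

heron: (20/148) × (4/20) × (3/20) ≈ 0.00405405
stork: (32/148) × (29/32) × (20/32) ≈ 0.122466
egret: (96/148) × (13/96) × (91/96) ≈ 0.083263
Highest score → stork.

stork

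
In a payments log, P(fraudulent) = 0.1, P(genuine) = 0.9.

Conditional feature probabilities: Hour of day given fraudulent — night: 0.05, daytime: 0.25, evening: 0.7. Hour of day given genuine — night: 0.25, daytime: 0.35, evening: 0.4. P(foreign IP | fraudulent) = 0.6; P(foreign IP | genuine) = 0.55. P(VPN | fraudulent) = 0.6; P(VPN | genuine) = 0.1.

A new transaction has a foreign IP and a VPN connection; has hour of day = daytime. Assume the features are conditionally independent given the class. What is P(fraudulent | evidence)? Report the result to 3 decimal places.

fraudulent: 0.1 × 0.25 × 0.6 × 0.6 = 0.009
genuine: 0.9 × 0.35 × 0.55 × 0.1 = 0.017325
P(fraudulent | x) = 0.009 / 0.026325 ≈ 0.342

0.342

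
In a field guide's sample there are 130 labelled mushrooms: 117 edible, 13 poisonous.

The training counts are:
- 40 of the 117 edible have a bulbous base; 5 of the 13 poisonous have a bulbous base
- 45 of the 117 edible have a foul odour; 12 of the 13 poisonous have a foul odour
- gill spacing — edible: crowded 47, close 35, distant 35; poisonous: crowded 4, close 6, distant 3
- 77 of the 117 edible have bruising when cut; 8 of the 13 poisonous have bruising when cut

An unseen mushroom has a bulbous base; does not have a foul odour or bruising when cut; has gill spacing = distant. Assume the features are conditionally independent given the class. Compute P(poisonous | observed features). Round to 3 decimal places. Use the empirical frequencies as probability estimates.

edible: (117/130) × (40/117) × (72/117) × (35/117) × (40/117) ≈ 0.0193651
poisonous: (13/130) × (5/13) × (1/13) × (3/13) × (5/13) ≈ 0.000262596
P(poisonous | x) = 0.000262596 / 0.019627696 ≈ 0.013

0.013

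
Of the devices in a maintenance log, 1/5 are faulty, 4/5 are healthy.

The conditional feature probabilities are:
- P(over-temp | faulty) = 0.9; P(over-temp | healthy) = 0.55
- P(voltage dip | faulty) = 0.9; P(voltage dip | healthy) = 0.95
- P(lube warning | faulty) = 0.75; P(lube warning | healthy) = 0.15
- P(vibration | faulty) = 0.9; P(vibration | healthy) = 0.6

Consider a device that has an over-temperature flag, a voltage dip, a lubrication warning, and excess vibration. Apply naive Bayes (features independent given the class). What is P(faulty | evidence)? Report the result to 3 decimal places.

faulty: 0.2 × 0.9 × 0.9 × 0.75 × 0.9 = 0.10935
healthy: 0.8 × 0.55 × 0.95 × 0.15 × 0.6 = 0.03762
P(faulty | x) = 0.10935 / 0.14697 ≈ 0.744

0.744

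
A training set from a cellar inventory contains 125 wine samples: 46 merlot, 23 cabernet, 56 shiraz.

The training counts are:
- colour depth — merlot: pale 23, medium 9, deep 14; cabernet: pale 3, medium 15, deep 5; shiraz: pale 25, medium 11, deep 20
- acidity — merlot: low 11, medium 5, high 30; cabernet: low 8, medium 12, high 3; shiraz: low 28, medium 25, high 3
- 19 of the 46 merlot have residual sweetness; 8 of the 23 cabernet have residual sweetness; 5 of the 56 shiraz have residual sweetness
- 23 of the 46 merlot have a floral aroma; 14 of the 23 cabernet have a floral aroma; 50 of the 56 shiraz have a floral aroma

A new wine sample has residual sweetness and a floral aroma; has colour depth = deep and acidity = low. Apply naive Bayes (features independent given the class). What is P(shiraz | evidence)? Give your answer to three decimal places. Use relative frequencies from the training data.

0.429

merlot: (46/125) × (14/46) × (11/46) × (19/46) × (23/46) ≈ 0.00553119
cabernet: (23/125) × (5/23) × (8/23) × (8/23) × (14/23) ≈ 0.00294567
shiraz: (56/125) × (20/56) × (28/56) × (5/56) × (50/56) ≈ 0.00637755
P(shiraz | x) = 0.00637755 / 0.01485441 ≈ 0.429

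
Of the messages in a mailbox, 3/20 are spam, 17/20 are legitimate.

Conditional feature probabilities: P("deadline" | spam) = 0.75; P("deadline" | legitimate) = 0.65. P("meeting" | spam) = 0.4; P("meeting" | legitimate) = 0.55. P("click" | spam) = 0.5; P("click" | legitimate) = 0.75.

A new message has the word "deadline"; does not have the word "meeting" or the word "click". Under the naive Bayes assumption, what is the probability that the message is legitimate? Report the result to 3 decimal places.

spam: 0.15 × 0.75 × (1−0.4) × (1−0.5) = 0.03375
legitimate: 0.85 × 0.65 × (1−0.55) × (1−0.75) = 0.06215625
P(legitimate | x) = 0.06215625 / 0.09590625 ≈ 0.648

0.648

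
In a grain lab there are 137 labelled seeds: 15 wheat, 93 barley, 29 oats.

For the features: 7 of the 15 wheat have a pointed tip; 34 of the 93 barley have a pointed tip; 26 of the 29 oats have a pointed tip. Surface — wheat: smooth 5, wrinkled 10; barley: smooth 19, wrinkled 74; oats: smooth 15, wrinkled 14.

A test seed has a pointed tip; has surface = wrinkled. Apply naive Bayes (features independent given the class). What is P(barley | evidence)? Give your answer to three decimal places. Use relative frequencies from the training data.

wheat: (15/137) × (7/15) × (10/15) ≈ 0.0340633
barley: (93/137) × (34/93) × (74/93) ≈ 0.197473
oats: (29/137) × (26/29) × (14/29) ≈ 0.0916184
P(barley | x) = 0.197473 / 0.3231547 ≈ 0.611

0.611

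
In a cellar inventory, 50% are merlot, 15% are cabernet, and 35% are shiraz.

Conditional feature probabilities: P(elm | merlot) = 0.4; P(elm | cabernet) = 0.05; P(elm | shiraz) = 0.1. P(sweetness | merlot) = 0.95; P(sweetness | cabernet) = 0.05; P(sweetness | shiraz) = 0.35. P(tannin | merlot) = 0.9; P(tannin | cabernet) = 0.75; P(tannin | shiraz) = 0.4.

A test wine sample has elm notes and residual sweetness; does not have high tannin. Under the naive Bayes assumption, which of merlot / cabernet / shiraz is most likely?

merlot

merlot: 0.5 × 0.4 × 0.95 × (1−0.9) = 0.019
cabernet: 0.15 × 0.05 × 0.05 × (1−0.75) = 0.00009375
shiraz: 0.35 × 0.1 × 0.35 × (1−0.4) = 0.00735
Highest score → merlot.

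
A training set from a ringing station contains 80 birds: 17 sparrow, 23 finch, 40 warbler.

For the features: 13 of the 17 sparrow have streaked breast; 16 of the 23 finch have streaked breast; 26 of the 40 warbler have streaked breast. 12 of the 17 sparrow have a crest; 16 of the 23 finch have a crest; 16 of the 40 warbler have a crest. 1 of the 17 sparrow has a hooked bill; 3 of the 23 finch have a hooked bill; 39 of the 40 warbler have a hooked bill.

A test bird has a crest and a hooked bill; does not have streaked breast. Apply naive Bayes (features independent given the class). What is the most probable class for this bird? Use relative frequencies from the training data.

sparrow: (17/80) × (4/17) × (12/17) × (1/17) ≈ 0.00207612
finch: (23/80) × (7/23) × (16/23) × (3/23) ≈ 0.00793951
warbler: (40/80) × (14/40) × (16/40) × (39/40) = 0.06825
Highest score → warbler.

warbler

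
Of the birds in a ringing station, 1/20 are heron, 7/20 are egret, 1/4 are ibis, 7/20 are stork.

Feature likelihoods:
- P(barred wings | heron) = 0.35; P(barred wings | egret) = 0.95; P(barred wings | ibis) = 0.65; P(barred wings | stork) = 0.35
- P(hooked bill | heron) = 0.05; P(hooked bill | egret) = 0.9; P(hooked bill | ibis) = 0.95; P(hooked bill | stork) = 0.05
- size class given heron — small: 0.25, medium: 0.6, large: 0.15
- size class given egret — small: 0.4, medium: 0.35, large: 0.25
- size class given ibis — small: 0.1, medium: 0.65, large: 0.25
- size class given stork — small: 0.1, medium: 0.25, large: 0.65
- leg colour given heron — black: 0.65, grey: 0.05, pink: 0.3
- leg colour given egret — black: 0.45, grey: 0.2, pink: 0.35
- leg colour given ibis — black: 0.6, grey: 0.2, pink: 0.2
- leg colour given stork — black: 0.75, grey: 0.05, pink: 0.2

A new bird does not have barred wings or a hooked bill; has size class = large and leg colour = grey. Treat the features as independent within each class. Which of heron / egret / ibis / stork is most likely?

heron: 0.05 × (1−0.35) × (1−0.05) × 0.15 × 0.05 = 0.0002315625
egret: 0.35 × (1−0.95) × (1−0.9) × 0.25 × 0.2 = 0.0000875
ibis: 0.25 × (1−0.65) × (1−0.95) × 0.25 × 0.2 = 0.00021875
stork: 0.35 × (1−0.35) × (1−0.05) × 0.65 × 0.05 = 0.0070240625
Highest score → stork.

stork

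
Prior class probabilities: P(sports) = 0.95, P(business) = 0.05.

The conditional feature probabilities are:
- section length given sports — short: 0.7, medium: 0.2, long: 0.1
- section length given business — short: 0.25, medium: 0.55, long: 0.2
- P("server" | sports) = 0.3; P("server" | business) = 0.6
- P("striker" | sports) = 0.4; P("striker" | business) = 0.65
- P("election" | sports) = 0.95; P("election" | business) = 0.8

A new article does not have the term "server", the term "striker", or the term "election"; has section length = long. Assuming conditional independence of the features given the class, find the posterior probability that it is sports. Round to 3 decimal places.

0.877

sports: 0.95 × 0.1 × (1−0.3) × (1−0.4) × (1−0.95) = 0.001995
business: 0.05 × 0.2 × (1−0.6) × (1−0.65) × (1−0.8) = 0.00028
P(sports | x) = 0.001995 / 0.002275 ≈ 0.877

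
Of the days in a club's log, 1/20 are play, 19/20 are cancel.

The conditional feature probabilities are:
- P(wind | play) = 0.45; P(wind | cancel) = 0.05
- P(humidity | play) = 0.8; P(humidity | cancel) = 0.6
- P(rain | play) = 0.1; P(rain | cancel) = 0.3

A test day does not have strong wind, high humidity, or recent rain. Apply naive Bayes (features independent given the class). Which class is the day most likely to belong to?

play: 0.05 × (1−0.45) × (1−0.8) × (1−0.1) = 0.00495
cancel: 0.95 × (1−0.05) × (1−0.6) × (1−0.3) = 0.2527
Highest score → cancel.

cancel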